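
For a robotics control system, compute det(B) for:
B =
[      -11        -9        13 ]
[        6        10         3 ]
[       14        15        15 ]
det(B) = -1373

Expand along row 0 (cofactor expansion): det(B) = a*(e*i - f*h) - b*(d*i - f*g) + c*(d*h - e*g), where the 3×3 is [[a, b, c], [d, e, f], [g, h, i]].
Minor M_00 = (10)*(15) - (3)*(15) = 150 - 45 = 105.
Minor M_01 = (6)*(15) - (3)*(14) = 90 - 42 = 48.
Minor M_02 = (6)*(15) - (10)*(14) = 90 - 140 = -50.
det(B) = (-11)*(105) - (-9)*(48) + (13)*(-50) = -1155 + 432 - 650 = -1373.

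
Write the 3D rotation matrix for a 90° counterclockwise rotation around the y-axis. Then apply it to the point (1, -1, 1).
R = [[0, 0, 1], [0, 1, 0], [-1, 0, 0]]; R·(1, -1, 1) = (1, -1, -1)

Rotation matrix for 90° around y-axis:
cos(90°) = 0, sin(90°) = 1
R = [[0, 0, 1], [0, 1, 0], [-1, 0, 0]]
Apply to (1, -1, 1): R·[1, -1, 1]ᵀ = (1, -1, -1)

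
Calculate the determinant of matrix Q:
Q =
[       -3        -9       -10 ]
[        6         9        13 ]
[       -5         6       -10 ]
det(Q) = -261

Expand along row 0 (cofactor expansion): det(Q) = a*(e*i - f*h) - b*(d*i - f*g) + c*(d*h - e*g), where the 3×3 is [[a, b, c], [d, e, f], [g, h, i]].
Minor M_00 = (9)*(-10) - (13)*(6) = -90 - 78 = -168.
Minor M_01 = (6)*(-10) - (13)*(-5) = -60 + 65 = 5.
Minor M_02 = (6)*(6) - (9)*(-5) = 36 + 45 = 81.
det(Q) = (-3)*(-168) - (-9)*(5) + (-10)*(81) = 504 + 45 - 810 = -261.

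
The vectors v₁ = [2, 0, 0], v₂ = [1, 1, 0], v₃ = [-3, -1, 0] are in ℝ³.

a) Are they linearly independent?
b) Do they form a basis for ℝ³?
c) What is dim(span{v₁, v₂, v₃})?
Not independent, not a basis, dim(span) = 2

Check whether v₃ can be written as a linear combination of v₁ and v₂.
v₃ = (-1)·v₁ + (-1)·v₂ = [-3, -1, 0], so the three vectors are linearly dependent.
Thus they do not form a basis for ℝ³, and dim(span{v₁, v₂, v₃}) = 2 (spanned by v₁ and v₂).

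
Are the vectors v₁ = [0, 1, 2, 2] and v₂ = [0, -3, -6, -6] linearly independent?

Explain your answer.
No, linearly dependent (v₂ = -3·v₁)

Check whether there is a scalar k with v₂ = k·v₁.
Comparing components, k = -3 satisfies -3·[0, 1, 2, 2] = [0, -3, -6, -6].
Since v₂ is a scalar multiple of v₁, the two vectors are linearly dependent.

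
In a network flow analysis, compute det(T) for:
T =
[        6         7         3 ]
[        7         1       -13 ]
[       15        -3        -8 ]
det(T) = -1363

Expand along row 0 (cofactor expansion): det(T) = a*(e*i - f*h) - b*(d*i - f*g) + c*(d*h - e*g), where the 3×3 is [[a, b, c], [d, e, f], [g, h, i]].
Minor M_00 = (1)*(-8) - (-13)*(-3) = -8 - 39 = -47.
Minor M_01 = (7)*(-8) - (-13)*(15) = -56 + 195 = 139.
Minor M_02 = (7)*(-3) - (1)*(15) = -21 - 15 = -36.
det(T) = (6)*(-47) - (7)*(139) + (3)*(-36) = -282 - 973 - 108 = -1363.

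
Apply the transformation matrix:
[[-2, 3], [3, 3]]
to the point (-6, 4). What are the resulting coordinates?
(24, -6)

Matrix multiplication:
[[-2, 3], [3, 3]] × [-6, 4]ᵀ
= [-2×-6 + 3×4, 3×-6 + 3×4]ᵀ
= [24.0000, -6.0000]ᵀ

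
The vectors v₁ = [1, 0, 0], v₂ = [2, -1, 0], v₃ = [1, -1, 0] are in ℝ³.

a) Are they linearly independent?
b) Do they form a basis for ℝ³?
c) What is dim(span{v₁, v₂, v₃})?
Not independent, not a basis, dim(span) = 2

Check whether v₃ can be written as a linear combination of v₁ and v₂.
v₃ = (-1)·v₁ + (1)·v₂ = [1, -1, 0], so the three vectors are linearly dependent.
Thus they do not form a basis for ℝ³, and dim(span{v₁, v₂, v₃}) = 2 (spanned by v₁ and v₂).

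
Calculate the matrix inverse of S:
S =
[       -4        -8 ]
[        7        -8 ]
det(S) = 88
S⁻¹ =
[    -1/11      1/11 ]
[    -7/88     -1/22 ]

For a 2×2 matrix S = [[a, b], [c, d]] with det(S) ≠ 0, S⁻¹ = (1/det(S)) * [[d, -b], [-c, a]].
det(S) = (-4)*(-8) - (-8)*(7) = 32 + 56 = 88.
S⁻¹ = (1/88) * [[-8, 8], [-7, -4]].
Dividing each entry by 88 and reducing:
S⁻¹ =
[    -1/11      1/11 ]
[    -7/88     -1/22 ]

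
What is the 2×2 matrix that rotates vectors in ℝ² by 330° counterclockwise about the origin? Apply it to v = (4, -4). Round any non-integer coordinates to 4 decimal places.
R = [[√3/2, 1/2], [-1/2, √3/2]]; R·v = (1.4641, -5.4641)

A counterclockwise rotation by angle θ in ℝ² has matrix R(θ) = [[cos θ, -sin θ], [sin θ, cos θ]].
For θ = 330°: cos θ = √3/2, sin θ = -1/2.
R(330°) = [[√3/2, 1/2], [-1/2, √3/2]].
R·v = [√3/2·4 + (1/2)·-4, -1/2·4 + √3/2·-4] = (1.4641, -5.4641).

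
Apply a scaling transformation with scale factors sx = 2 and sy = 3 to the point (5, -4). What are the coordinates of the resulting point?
(10, -12)

Scaling matrix:
[[2, 0], [0, 3]]
Result: (5 × 2, -4 × 3) = (10, -12)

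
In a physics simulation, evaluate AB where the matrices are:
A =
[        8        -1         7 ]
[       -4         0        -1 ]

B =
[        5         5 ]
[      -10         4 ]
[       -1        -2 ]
AB =
[       43        22 ]
[      -19       -18 ]

Matrix multiplication: (AB)[i][j] = sum over k of A[i][k] * B[k][j].
  (AB)[0][0] = (8)*(5) + (-1)*(-10) + (7)*(-1) = 43
  (AB)[0][1] = (8)*(5) + (-1)*(4) + (7)*(-2) = 22
  (AB)[1][0] = (-4)*(5) + (0)*(-10) + (-1)*(-1) = -19
  (AB)[1][1] = (-4)*(5) + (0)*(4) + (-1)*(-2) = -18
AB =
[       43        22 ]
[      -19       -18 ]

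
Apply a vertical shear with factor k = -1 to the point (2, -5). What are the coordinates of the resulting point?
(2, -7)

Shear matrix for vertical shear with factor k = -1:
[[1, 0], [-1, 1]]
Result: (2, -5) → (2, -7)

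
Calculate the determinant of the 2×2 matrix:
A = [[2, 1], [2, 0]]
-2

For A = [[a, b], [c, d]], det(A) = a*d - b*c.
det(A) = (2)*(0) - (1)*(2) = 0 - 2 = -2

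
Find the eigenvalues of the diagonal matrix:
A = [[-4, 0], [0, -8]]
λ₁ = -4, λ₂ = -8

The characteristic polynomial of A is det(A - λI) = (-4 - λ)(-8 - λ) = 0.
The roots are λ = -4 and λ = -8, so the eigenvalues are the diagonal entries.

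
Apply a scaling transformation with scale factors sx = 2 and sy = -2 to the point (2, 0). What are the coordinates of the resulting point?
(4, 0)

Scaling matrix:
[[2, 0], [0, -2]]
Result: (2 × 2, 0 × -2) = (4, 0)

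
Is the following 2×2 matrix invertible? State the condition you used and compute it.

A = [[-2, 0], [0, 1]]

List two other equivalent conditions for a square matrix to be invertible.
Yes, invertible; det(A) = -2 ≠ 0. Equivalent conditions: rank(A) = 2; Ax = 0 has only the trivial solution; 0 is not an eigenvalue; the columns of A are linearly independent.

To check invertibility, compute det(A).
The given matrix is triangular, so det(A) equals the product of its diagonal entries = -2 ≠ 0.
Since det(A) ≠ 0, A is invertible.
Equivalent conditions for a square matrix A to be invertible:
- rank(A) = 2 (full rank).
- The homogeneous system Ax = 0 has only the trivial solution x = 0.
- 0 is not an eigenvalue of A.
- The columns (equivalently rows) of A are linearly independent.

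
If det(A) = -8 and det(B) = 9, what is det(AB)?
-72

Use the multiplicative property of determinants: det(AB) = det(A)*det(B).
det(AB) = (-8)*(9) = -72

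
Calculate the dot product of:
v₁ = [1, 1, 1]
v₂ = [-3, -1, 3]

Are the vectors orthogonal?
-1, No

The dot product is the sum of products of corresponding components.
v₁·v₂ = (1)*(-3) + (1)*(-1) + (1)*(3) = -3 - 1 + 3 = -1.
Two vectors are orthogonal iff their dot product is 0; here the dot product is -1, so the vectors are not orthogonal.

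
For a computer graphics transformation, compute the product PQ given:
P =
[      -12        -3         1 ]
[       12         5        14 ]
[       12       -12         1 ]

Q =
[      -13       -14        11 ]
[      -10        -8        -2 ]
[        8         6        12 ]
PQ =
[      194       198      -114 ]
[      -94      -124       290 ]
[      -28       -66       168 ]

Matrix multiplication: (PQ)[i][j] = sum over k of P[i][k] * Q[k][j].
  (PQ)[0][0] = (-12)*(-13) + (-3)*(-10) + (1)*(8) = 194
  (PQ)[0][1] = (-12)*(-14) + (-3)*(-8) + (1)*(6) = 198
  (PQ)[0][2] = (-12)*(11) + (-3)*(-2) + (1)*(12) = -114
  (PQ)[1][0] = (12)*(-13) + (5)*(-10) + (14)*(8) = -94
  (PQ)[1][1] = (12)*(-14) + (5)*(-8) + (14)*(6) = -124
  (PQ)[1][2] = (12)*(11) + (5)*(-2) + (14)*(12) = 290
  (PQ)[2][0] = (12)*(-13) + (-12)*(-10) + (1)*(8) = -28
  (PQ)[2][1] = (12)*(-14) + (-12)*(-8) + (1)*(6) = -66
  (PQ)[2][2] = (12)*(11) + (-12)*(-2) + (1)*(12) = 168
PQ =
[      194       198      -114 ]
[      -94      -124       290 ]
[      -28       -66       168 ]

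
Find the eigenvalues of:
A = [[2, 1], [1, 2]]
λ = 1, 3

Solve det(A - λI) = 0. For a 2×2 matrix this is λ² - (trace)λ + det = 0.
trace(A) = 2 + 2 = 4.
det(A) = (2)*(2) - (1)*(1) = 4 - 1 = 3.
Characteristic equation: λ² - (4)λ + (3) = 0.
Discriminant: (4)² - 4*(3) = 16 - 12 = 4.
Roots: λ = (4 ± √4) / 2 = 1, 3.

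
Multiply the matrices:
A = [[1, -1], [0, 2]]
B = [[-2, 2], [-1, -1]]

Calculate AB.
[[-1, 3], [-2, -2]]

Each entry (i,j) of AB = sum over k of A[i][k]*B[k][j].
(AB)[0][0] = (1)*(-2) + (-1)*(-1) = -1
(AB)[0][1] = (1)*(2) + (-1)*(-1) = 3
(AB)[1][0] = (0)*(-2) + (2)*(-1) = -2
(AB)[1][1] = (0)*(2) + (2)*(-1) = -2
AB = [[-1, 3], [-2, -2]]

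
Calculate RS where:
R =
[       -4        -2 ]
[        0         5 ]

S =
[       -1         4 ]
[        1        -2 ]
RS =
[        2       -12 ]
[        5       -10 ]

Matrix multiplication: (RS)[i][j] = sum over k of R[i][k] * S[k][j].
  (RS)[0][0] = (-4)*(-1) + (-2)*(1) = 2
  (RS)[0][1] = (-4)*(4) + (-2)*(-2) = -12
  (RS)[1][0] = (0)*(-1) + (5)*(1) = 5
  (RS)[1][1] = (0)*(4) + (5)*(-2) = -10
RS =
[        2       -12 ]
[        5       -10 ]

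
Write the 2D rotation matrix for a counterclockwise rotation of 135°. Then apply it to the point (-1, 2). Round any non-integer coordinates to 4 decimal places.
R = [[-√2/2, -√2/2], [√2/2, -√2/2]]; R·(-1, 2) = (-0.7071, -2.1213)

Rotation matrix formula: R(θ) = [[cos θ, -sin θ], [sin θ, cos θ]]
For θ = 135°:
cos(135°) = -√2/2
sin(135°) = √2/2
R = [[-√2/2, -√2/2], [√2/2, -√2/2]]
Apply to (-1, 2): [-√2/2·-1 + (-√2/2)·2, √2/2·-1 + -√2/2·2] = (-0.7071, -2.1213)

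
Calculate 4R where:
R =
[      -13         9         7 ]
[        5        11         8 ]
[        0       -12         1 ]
4R =
[      -52        36        28 ]
[       20        44        32 ]
[        0       -48         4 ]

Scalar multiplication is elementwise: (4R)[i][j] = 4 * R[i][j].
  (4R)[0][0] = 4 * (-13) = -52
  (4R)[0][1] = 4 * (9) = 36
  (4R)[0][2] = 4 * (7) = 28
  (4R)[1][0] = 4 * (5) = 20
  (4R)[1][1] = 4 * (11) = 44
  (4R)[1][2] = 4 * (8) = 32
  (4R)[2][0] = 4 * (0) = 0
  (4R)[2][1] = 4 * (-12) = -48
  (4R)[2][2] = 4 * (1) = 4
4R =
[      -52        36        28 ]
[       20        44        32 ]
[        0       -48         4 ]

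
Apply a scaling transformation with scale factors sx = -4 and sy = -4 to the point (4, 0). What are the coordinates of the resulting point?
(-16, 0)

Scaling matrix:
[[-4, 0], [0, -4]]
Result: (4 × -4, 0 × -4) = (-16, 0)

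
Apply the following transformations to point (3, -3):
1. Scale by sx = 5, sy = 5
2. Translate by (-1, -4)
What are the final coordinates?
(14, -19)

Step 1: Scale (3, -3) by (sx, sy) = (5, 5) → (15, -15)
Step 2: Translate by (-1, -4) → (14, -19)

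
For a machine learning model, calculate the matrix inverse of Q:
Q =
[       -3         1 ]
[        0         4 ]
det(Q) = -12
Q⁻¹ =
[     -1/3      1/12 ]
[        0       1/4 ]

For a 2×2 matrix Q = [[a, b], [c, d]] with det(Q) ≠ 0, Q⁻¹ = (1/det(Q)) * [[d, -b], [-c, a]].
det(Q) = (-3)*(4) - (1)*(0) = -12 - 0 = -12.
Q⁻¹ = (1/-12) * [[4, -1], [0, -3]].
Dividing each entry by -12 and reducing:
Q⁻¹ =
[     -1/3      1/12 ]
[        0       1/4 ]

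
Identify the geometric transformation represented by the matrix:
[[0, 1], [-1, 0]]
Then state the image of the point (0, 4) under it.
rotation by 90° clockwise (i.e., 270° counterclockwise); image of (0, 4) is (4, 0)

This matches the form [[cos θ, -sin θ], [sin θ, cos θ]] of a rotation matrix; reading off cos θ and sin θ gives the angle.
The matrix [[0, 1], [-1, 0]] represents: rotation by 90° clockwise (i.e., 270° counterclockwise).
Applying it to (0, 4): [0·0 + 1·4, -1·0 + 0·4] = (4, 0).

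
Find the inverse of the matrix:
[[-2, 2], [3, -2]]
[[1, 1], [3/2, 1]]

For [[a,b],[c,d]], inverse = (1/det)·[[d,-b],[-c,a]]
det = -2·-2 - 2·3 = -2
Inverse = (1/-2)·[[-2, -2], [-3, -2]]
        = [[1, 1], [3/2, 1]]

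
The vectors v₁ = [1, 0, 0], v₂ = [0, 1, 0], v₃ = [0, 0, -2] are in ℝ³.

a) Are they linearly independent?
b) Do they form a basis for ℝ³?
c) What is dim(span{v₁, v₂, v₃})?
Yes independent, yes basis, dim = 3

Stack v₁, v₂, v₃ as rows of a 3×3 matrix.
[[1, 0, 0]; [0, 1, 0]; [0, 0, -2]] is already lower triangular with nonzero diagonal entries (1, 1, -2), so its determinant is the product of the diagonal entries, det = (1)·(1)·(-2) = -2 ≠ 0, and the rows are linearly independent.
Three linearly independent vectors in ℝ³ form a basis for ℝ³, so dim(span{v₁,v₂,v₃}) = 3.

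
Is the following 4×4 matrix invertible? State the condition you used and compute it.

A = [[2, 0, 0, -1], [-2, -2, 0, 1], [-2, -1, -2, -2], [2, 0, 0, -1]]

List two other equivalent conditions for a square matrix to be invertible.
No, not invertible; det(A) = 0 (two rows are equal, so the rows are linearly dependent). Equivalent conditions (failing for this A): rank(A) < 4; Ax = 0 has non-trivial solutions; 0 is an eigenvalue; the columns are linearly dependent.

To check invertibility, compute det(A).
In this matrix, row 0 and the last row are identical, so one row is a scalar multiple of another and the rows are linearly dependent.
A matrix with linearly dependent rows has det = 0 and is not invertible.
Equivalent failed conditions:
- rank(A) < 4.
- Ax = 0 has non-trivial solutions.
- 0 is an eigenvalue.
- The columns are linearly dependent.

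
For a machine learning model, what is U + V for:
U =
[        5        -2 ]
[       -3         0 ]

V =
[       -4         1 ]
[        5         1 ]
U + V =
[        1        -1 ]
[        2         1 ]

Matrix addition is elementwise: (U+V)[i][j] = U[i][j] + V[i][j].
  (U+V)[0][0] = (5) + (-4) = 1
  (U+V)[0][1] = (-2) + (1) = -1
  (U+V)[1][0] = (-3) + (5) = 2
  (U+V)[1][1] = (0) + (1) = 1
U + V =
[        1        -1 ]
[        2         1 ]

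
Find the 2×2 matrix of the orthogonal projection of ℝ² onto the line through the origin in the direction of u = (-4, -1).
[[16/17, 4/17], [4/17, 1/17]]

The orthogonal projection onto the line spanned by a nonzero vector u = (a, b) has matrix P = (u uᵀ) / (uᵀ u) = (1/(a² + b²)) · [[a², ab], [ab, b²]].
Here u = (-4, -1), so a² + b² = 16 + 1 = 17.
P = (1/17) · [[16, 4], [4, 1]] = [[16/17, 4/17], [4/17, 1/17]].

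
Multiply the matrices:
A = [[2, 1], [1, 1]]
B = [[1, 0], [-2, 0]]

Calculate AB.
[[0, 0], [-1, 0]]

Each entry (i,j) of AB = sum over k of A[i][k]*B[k][j].
(AB)[0][0] = (2)*(1) + (1)*(-2) = 0
(AB)[0][1] = (2)*(0) + (1)*(0) = 0
(AB)[1][0] = (1)*(1) + (1)*(-2) = -1
(AB)[1][1] = (1)*(0) + (1)*(0) = 0
AB = [[0, 0], [-1, 0]]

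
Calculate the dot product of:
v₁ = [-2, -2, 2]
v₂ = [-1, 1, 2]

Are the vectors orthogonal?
4, No

The dot product is the sum of products of corresponding components.
v₁·v₂ = (-2)*(-1) + (-2)*(1) + (2)*(2) = 2 - 2 + 4 = 4.
Two vectors are orthogonal iff their dot product is 0; here the dot product is 4, so the vectors are not orthogonal.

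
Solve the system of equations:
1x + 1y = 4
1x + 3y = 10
x = 1, y = 3

Use elimination (row reduction):
Equation 1: 1x + 1y = 4.
Equation 2: 1x + 3y = 10.
Multiply Eq1 by 1 and Eq2 by 1: 1x + 1y = 4;  1x + 3y = 10.
Subtract: (2)y = 6, so y = 3.
Back-substitute into Eq1: 1x + 1*(3) = 4, so x = 1.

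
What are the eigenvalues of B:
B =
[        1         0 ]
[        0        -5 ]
λ = -5, 1

Solve det(B - λI) = 0. For a 2×2 matrix the characteristic equation is λ² - (trace)λ + det = 0.
trace(B) = a + d = 1 - 5 = -4.
det(B) = a*d - b*c = (1)*(-5) - (0)*(0) = -5 - 0 = -5.
Characteristic equation: λ² - (-4)λ + (-5) = 0.
Discriminant = (-4)² - 4*(-5) = 16 + 20 = 36.
λ = (-4 ± √36) / 2 = (-4 ± 6) / 2 = -5, 1.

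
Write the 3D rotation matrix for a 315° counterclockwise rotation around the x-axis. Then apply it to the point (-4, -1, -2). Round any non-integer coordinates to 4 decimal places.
R = [[1, 0, 0], [0, √2/2, √2/2], [0, -√2/2, √2/2]]; R·(-4, -1, -2) = (-4.0000, -2.1213, -0.7071)

Rotation matrix for 315° around x-axis:
cos(315°) = √2/2, sin(315°) = -√2/2
R = [[1, 0, 0], [0, √2/2, √2/2], [0, -√2/2, √2/2]]
Apply to (-4, -1, -2): R·[-4, -1, -2]ᵀ = (-4.0000, -2.1213, -0.7071)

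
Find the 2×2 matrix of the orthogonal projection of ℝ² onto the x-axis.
[[1, 0], [0, 0]]

The orthogonal projection onto the line spanned by a nonzero vector u = (a, b) has matrix P = (u uᵀ) / (uᵀ u) = (1/(a² + b²)) · [[a², ab], [ab, b²]].
Here u = (1, 0), so a² + b² = 1 + 0 = 1.
P = (1/1) · [[1, 0], [0, 0]] = [[1, 0], [0, 0]].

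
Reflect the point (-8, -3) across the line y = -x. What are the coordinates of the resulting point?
(3, 8)

Reflection across line y = -x: (-8, -3) → (3, 8)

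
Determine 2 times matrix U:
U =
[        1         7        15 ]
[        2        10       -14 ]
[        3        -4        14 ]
2U =
[        2        14        30 ]
[        4        20       -28 ]
[        6        -8        28 ]

Scalar multiplication is elementwise: (2U)[i][j] = 2 * U[i][j].
  (2U)[0][0] = 2 * (1) = 2
  (2U)[0][1] = 2 * (7) = 14
  (2U)[0][2] = 2 * (15) = 30
  (2U)[1][0] = 2 * (2) = 4
  (2U)[1][1] = 2 * (10) = 20
  (2U)[1][2] = 2 * (-14) = -28
  (2U)[2][0] = 2 * (3) = 6
  (2U)[2][1] = 2 * (-4) = -8
  (2U)[2][2] = 2 * (14) = 28
2U =
[        2        14        30 ]
[        4        20       -28 ]
[        6        -8        28 ]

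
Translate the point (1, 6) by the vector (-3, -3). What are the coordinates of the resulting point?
(-2, 3)

Translation by (-3, -3):
x' = 1 + -3 = -2
y' = 6 + -3 = 3
Homogeneous matrix: [[1, 0, -3], [0, 1, -3], [0, 0, 1]]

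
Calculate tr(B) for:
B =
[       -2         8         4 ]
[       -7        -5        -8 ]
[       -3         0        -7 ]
tr(B) = -2 - 5 - 7 = -14

The trace of a square matrix is the sum of its diagonal entries.
Diagonal entries of B: B[0][0] = -2, B[1][1] = -5, B[2][2] = -7.
tr(B) = -2 - 5 - 7 = -14.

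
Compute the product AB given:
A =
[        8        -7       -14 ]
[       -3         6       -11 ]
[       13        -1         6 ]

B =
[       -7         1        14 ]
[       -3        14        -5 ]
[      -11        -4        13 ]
AB =
[      119       -34       -35 ]
[      124       125      -215 ]
[     -154       -25       265 ]

Matrix multiplication: (AB)[i][j] = sum over k of A[i][k] * B[k][j].
  (AB)[0][0] = (8)*(-7) + (-7)*(-3) + (-14)*(-11) = 119
  (AB)[0][1] = (8)*(1) + (-7)*(14) + (-14)*(-4) = -34
  (AB)[0][2] = (8)*(14) + (-7)*(-5) + (-14)*(13) = -35
  (AB)[1][0] = (-3)*(-7) + (6)*(-3) + (-11)*(-11) = 124
  (AB)[1][1] = (-3)*(1) + (6)*(14) + (-11)*(-4) = 125
  (AB)[1][2] = (-3)*(14) + (6)*(-5) + (-11)*(13) = -215
  (AB)[2][0] = (13)*(-7) + (-1)*(-3) + (6)*(-11) = -154
  (AB)[2][1] = (13)*(1) + (-1)*(14) + (6)*(-4) = -25
  (AB)[2][2] = (13)*(14) + (-1)*(-5) + (6)*(13) = 265
AB =
[      119       -34       -35 ]
[      124       125      -215 ]
[     -154       -25       265 ]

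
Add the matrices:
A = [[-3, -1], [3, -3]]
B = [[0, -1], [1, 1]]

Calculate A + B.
[[-3, -2], [4, -2]]

Add corresponding elements:
(-3)+(0)=-3
(-1)+(-1)=-2
(3)+(1)=4
(-3)+(1)=-2
A + B = [[-3, -2], [4, -2]]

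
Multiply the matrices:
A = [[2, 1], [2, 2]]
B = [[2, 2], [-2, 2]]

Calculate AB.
[[2, 6], [0, 8]]

Each entry (i,j) of AB = sum over k of A[i][k]*B[k][j].
(AB)[0][0] = (2)*(2) + (1)*(-2) = 2
(AB)[0][1] = (2)*(2) + (1)*(2) = 6
(AB)[1][0] = (2)*(2) + (2)*(-2) = 0
(AB)[1][1] = (2)*(2) + (2)*(2) = 8
AB = [[2, 6], [0, 8]]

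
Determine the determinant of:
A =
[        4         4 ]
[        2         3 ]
det(A) = 4

For a 2×2 matrix [[a, b], [c, d]], det = a*d - b*c.
det(A) = (4)*(3) - (4)*(2) = 12 - 8 = 4.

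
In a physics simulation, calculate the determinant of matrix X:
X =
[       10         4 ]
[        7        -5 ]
det(X) = -78

For a 2×2 matrix [[a, b], [c, d]], det = a*d - b*c.
det(X) = (10)*(-5) - (4)*(7) = -50 - 28 = -78.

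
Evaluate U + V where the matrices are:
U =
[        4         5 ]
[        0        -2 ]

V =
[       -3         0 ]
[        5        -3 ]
U + V =
[        1         5 ]
[        5        -5 ]

Matrix addition is elementwise: (U+V)[i][j] = U[i][j] + V[i][j].
  (U+V)[0][0] = (4) + (-3) = 1
  (U+V)[0][1] = (5) + (0) = 5
  (U+V)[1][0] = (0) + (5) = 5
  (U+V)[1][1] = (-2) + (-3) = -5
U + V =
[        1         5 ]
[        5        -5 ]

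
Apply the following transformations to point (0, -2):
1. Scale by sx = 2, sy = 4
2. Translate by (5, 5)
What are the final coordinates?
(5, -3)

Step 1: Scale (0, -2) by (sx, sy) = (2, 4) → (0, -8)
Step 2: Translate by (5, 5) → (5, -3)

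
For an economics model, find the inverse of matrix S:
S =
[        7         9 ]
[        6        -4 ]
det(S) = -82
S⁻¹ =
[     2/41      9/82 ]
[     3/41     -7/82 ]

For a 2×2 matrix S = [[a, b], [c, d]] with det(S) ≠ 0, S⁻¹ = (1/det(S)) * [[d, -b], [-c, a]].
det(S) = (7)*(-4) - (9)*(6) = -28 - 54 = -82.
S⁻¹ = (1/-82) * [[-4, -9], [-6, 7]].
Dividing each entry by -82 and reducing:
S⁻¹ =
[     2/41      9/82 ]
[     3/41     -7/82 ]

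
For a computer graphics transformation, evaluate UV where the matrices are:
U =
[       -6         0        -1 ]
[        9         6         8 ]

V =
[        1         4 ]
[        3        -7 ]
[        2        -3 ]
UV =
[       -8       -21 ]
[       43       -30 ]

Matrix multiplication: (UV)[i][j] = sum over k of U[i][k] * V[k][j].
  (UV)[0][0] = (-6)*(1) + (0)*(3) + (-1)*(2) = -8
  (UV)[0][1] = (-6)*(4) + (0)*(-7) + (-1)*(-3) = -21
  (UV)[1][0] = (9)*(1) + (6)*(3) + (8)*(2) = 43
  (UV)[1][1] = (9)*(4) + (6)*(-7) + (8)*(-3) = -30
UV =
[       -8       -21 ]
[       43       -30 ]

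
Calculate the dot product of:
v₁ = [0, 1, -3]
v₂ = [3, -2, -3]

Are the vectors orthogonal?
7, No

The dot product is the sum of products of corresponding components.
v₁·v₂ = (0)*(3) + (1)*(-2) + (-3)*(-3) = 0 - 2 + 9 = 7.
Two vectors are orthogonal iff their dot product is 0; here the dot product is 7, so the vectors are not orthogonal.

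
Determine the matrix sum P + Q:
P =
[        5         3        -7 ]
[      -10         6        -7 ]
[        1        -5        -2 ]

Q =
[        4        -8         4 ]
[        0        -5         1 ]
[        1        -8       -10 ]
P + Q =
[        9        -5        -3 ]
[      -10         1        -6 ]
[        2       -13       -12 ]

Matrix addition is elementwise: (P+Q)[i][j] = P[i][j] + Q[i][j].
  (P+Q)[0][0] = (5) + (4) = 9
  (P+Q)[0][1] = (3) + (-8) = -5
  (P+Q)[0][2] = (-7) + (4) = -3
  (P+Q)[1][0] = (-10) + (0) = -10
  (P+Q)[1][1] = (6) + (-5) = 1
  (P+Q)[1][2] = (-7) + (1) = -6
  (P+Q)[2][0] = (1) + (1) = 2
  (P+Q)[2][1] = (-5) + (-8) = -13
  (P+Q)[2][2] = (-2) + (-10) = -12
P + Q =
[        9        -5        -3 ]
[      -10         1        -6 ]
[        2       -13       -12 ]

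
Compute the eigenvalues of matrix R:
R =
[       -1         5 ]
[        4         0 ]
λ = -5, 4

Solve det(R - λI) = 0. For a 2×2 matrix the characteristic equation is λ² - (trace)λ + det = 0.
trace(R) = a + d = -1 + 0 = -1.
det(R) = a*d - b*c = (-1)*(0) - (5)*(4) = 0 - 20 = -20.
Characteristic equation: λ² - (-1)λ + (-20) = 0.
Discriminant = (-1)² - 4*(-20) = 1 + 80 = 81.
λ = (-1 ± √81) / 2 = (-1 ± 9) / 2 = -5, 4.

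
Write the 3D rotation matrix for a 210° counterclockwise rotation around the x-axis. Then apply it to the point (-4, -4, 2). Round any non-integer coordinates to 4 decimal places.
R = [[1, 0, 0], [0, -√3/2, 1/2], [0, -1/2, -√3/2]]; R·(-4, -4, 2) = (-4.0000, 4.4641, 0.2679)

Rotation matrix for 210° around x-axis:
cos(210°) = -√3/2, sin(210°) = -1/2
R = [[1, 0, 0], [0, -√3/2, 1/2], [0, -1/2, -√3/2]]
Apply to (-4, -4, 2): R·[-4, -4, 2]ᵀ = (-4.0000, 4.4641, 0.2679)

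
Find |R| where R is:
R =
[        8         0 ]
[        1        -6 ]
det(R) = -48

For a 2×2 matrix [[a, b], [c, d]], det = a*d - b*c.
det(R) = (8)*(-6) - (0)*(1) = -48 - 0 = -48.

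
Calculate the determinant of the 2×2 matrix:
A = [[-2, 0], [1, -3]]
6

For A = [[a, b], [c, d]], det(A) = a*d - b*c.
det(A) = (-2)*(-3) - (0)*(1) = 6 - 0 = 6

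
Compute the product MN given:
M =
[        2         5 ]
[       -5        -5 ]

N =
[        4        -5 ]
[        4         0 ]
MN =
[       28       -10 ]
[      -40        25 ]

Matrix multiplication: (MN)[i][j] = sum over k of M[i][k] * N[k][j].
  (MN)[0][0] = (2)*(4) + (5)*(4) = 28
  (MN)[0][1] = (2)*(-5) + (5)*(0) = -10
  (MN)[1][0] = (-5)*(4) + (-5)*(4) = -40
  (MN)[1][1] = (-5)*(-5) + (-5)*(0) = 25
MN =
[       28       -10 ]
[      -40        25 ]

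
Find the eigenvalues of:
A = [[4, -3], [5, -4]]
λ = -1, 1

Solve det(A - λI) = 0. For a 2×2 matrix this is λ² - (trace)λ + det = 0.
trace(A) = 4 - 4 = 0.
det(A) = (4)*(-4) - (-3)*(5) = -16 + 15 = -1.
Characteristic equation: λ² - (0)λ + (-1) = 0.
Discriminant: (0)² - 4*(-1) = 0 + 4 = 4.
Roots: λ = (0 ± √4) / 2 = -1, 1.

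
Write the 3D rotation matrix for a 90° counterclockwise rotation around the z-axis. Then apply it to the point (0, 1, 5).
R = [[0, -1, 0], [1, 0, 0], [0, 0, 1]]; R·(0, 1, 5) = (-1, 0, 5)

Rotation matrix for 90° around z-axis:
cos(90°) = 0, sin(90°) = 1
R = [[0, -1, 0], [1, 0, 0], [0, 0, 1]]
Apply to (0, 1, 5): R·[0, 1, 5]ᵀ = (-1, 0, 5)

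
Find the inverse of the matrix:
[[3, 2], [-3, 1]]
[[1/9, -2/9], [1/3, 1/3]]

For [[a,b],[c,d]], inverse = (1/det)·[[d,-b],[-c,a]]
det = 3·1 - 2·-3 = 9
Inverse = (1/9)·[[1, -2], [3, 3]]
        = [[1/9, -2/9], [1/3, 1/3]]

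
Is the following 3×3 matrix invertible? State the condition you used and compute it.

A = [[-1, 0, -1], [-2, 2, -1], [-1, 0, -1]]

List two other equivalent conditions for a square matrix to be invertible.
No, not invertible; det(A) = 0 (two rows are equal, so the rows are linearly dependent). Equivalent conditions (failing for this A): rank(A) < 3; Ax = 0 has non-trivial solutions; 0 is an eigenvalue; the columns are linearly dependent.

To check invertibility, compute det(A).
In this matrix, row 0 and the last row are identical, so one row is a scalar multiple of another and the rows are linearly dependent.
A matrix with linearly dependent rows has det = 0 and is not invertible.
Equivalent failed conditions:
- rank(A) < 3.
- Ax = 0 has non-trivial solutions.
- 0 is an eigenvalue.
- The columns are linearly dependent.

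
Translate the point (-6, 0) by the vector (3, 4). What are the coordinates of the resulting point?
(-3, 4)

Translation by (3, 4):
x' = -6 + 3 = -3
y' = 0 + 4 = 4
Homogeneous matrix: [[1, 0, 3], [0, 1, 4], [0, 0, 1]]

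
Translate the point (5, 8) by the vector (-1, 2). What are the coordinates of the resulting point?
(4, 10)

Translation by (-1, 2):
x' = 5 + -1 = 4
y' = 8 + 2 = 10
Homogeneous matrix: [[1, 0, -1], [0, 1, 2], [0, 0, 1]]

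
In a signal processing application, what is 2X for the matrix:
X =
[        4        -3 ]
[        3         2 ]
2X =
[        8        -6 ]
[        6         4 ]

Scalar multiplication is elementwise: (2X)[i][j] = 2 * X[i][j].
  (2X)[0][0] = 2 * (4) = 8
  (2X)[0][1] = 2 * (-3) = -6
  (2X)[1][0] = 2 * (3) = 6
  (2X)[1][1] = 2 * (2) = 4
2X =
[        8        -6 ]
[        6         4 ]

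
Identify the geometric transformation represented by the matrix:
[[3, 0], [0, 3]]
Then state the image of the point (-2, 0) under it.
uniform scaling by factor 3; image of (-2, 0) is (-6, 0)

This is a diagonal matrix with equal entries 3, so it scales both axes by the same factor 3.
The matrix [[3, 0], [0, 3]] represents: uniform scaling by factor 3.
Applying it to (-2, 0): [3·-2 + 0·0, 0·-2 + 3·0] = (-6, 0).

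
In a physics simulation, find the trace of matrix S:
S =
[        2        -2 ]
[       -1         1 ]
tr(S) = 2 + 1 = 3

The trace of a square matrix is the sum of its diagonal entries.
Diagonal entries of S: S[0][0] = 2, S[1][1] = 1.
tr(S) = 2 + 1 = 3.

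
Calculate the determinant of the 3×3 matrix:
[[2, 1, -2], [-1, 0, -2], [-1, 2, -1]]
13

Expansion along first row:
det = 2·det([[0,-2],[2,-1]]) - 1·det([[-1,-2],[-1,-1]]) + -2·det([[-1,0],[-1,2]])
    = 2·(0·-1 - -2·2) - 1·(-1·-1 - -2·-1) + -2·(-1·2 - 0·-1)
    = 2·4 - 1·-1 + -2·-2
    = 8 + 1 + 4 = 13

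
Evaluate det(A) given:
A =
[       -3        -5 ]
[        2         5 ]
det(A) = -5

For a 2×2 matrix [[a, b], [c, d]], det = a*d - b*c.
det(A) = (-3)*(5) - (-5)*(2) = -15 + 10 = -5.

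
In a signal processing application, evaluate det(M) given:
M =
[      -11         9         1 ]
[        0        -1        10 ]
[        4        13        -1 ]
det(M) = 1783

Expand along row 0 (cofactor expansion): det(M) = a*(e*i - f*h) - b*(d*i - f*g) + c*(d*h - e*g), where the 3×3 is [[a, b, c], [d, e, f], [g, h, i]].
Minor M_00 = (-1)*(-1) - (10)*(13) = 1 - 130 = -129.
Minor M_01 = (0)*(-1) - (10)*(4) = 0 - 40 = -40.
Minor M_02 = (0)*(13) - (-1)*(4) = 0 + 4 = 4.
det(M) = (-11)*(-129) - (9)*(-40) + (1)*(4) = 1419 + 360 + 4 = 1783.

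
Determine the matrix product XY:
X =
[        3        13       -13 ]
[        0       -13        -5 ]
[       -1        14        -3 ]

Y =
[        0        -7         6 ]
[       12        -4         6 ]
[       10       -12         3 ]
XY =
[       26        83        57 ]
[     -206       112       -93 ]
[      138       -13        69 ]

Matrix multiplication: (XY)[i][j] = sum over k of X[i][k] * Y[k][j].
  (XY)[0][0] = (3)*(0) + (13)*(12) + (-13)*(10) = 26
  (XY)[0][1] = (3)*(-7) + (13)*(-4) + (-13)*(-12) = 83
  (XY)[0][2] = (3)*(6) + (13)*(6) + (-13)*(3) = 57
  (XY)[1][0] = (0)*(0) + (-13)*(12) + (-5)*(10) = -206
  (XY)[1][1] = (0)*(-7) + (-13)*(-4) + (-5)*(-12) = 112
  (XY)[1][2] = (0)*(6) + (-13)*(6) + (-5)*(3) = -93
  (XY)[2][0] = (-1)*(0) + (14)*(12) + (-3)*(10) = 138
  (XY)[2][1] = (-1)*(-7) + (14)*(-4) + (-3)*(-12) = -13
  (XY)[2][2] = (-1)*(6) + (14)*(6) + (-3)*(3) = 69
XY =
[       26        83        57 ]
[     -206       112       -93 ]
[      138       -13        69 ]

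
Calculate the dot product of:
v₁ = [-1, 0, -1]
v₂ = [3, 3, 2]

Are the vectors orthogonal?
-5, No

The dot product is the sum of products of corresponding components.
v₁·v₂ = (-1)*(3) + (0)*(3) + (-1)*(2) = -3 + 0 - 2 = -5.
Two vectors are orthogonal iff their dot product is 0; here the dot product is -5, so the vectors are not orthogonal.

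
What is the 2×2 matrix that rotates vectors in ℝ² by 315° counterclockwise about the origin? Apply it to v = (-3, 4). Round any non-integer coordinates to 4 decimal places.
R = [[√2/2, √2/2], [-√2/2, √2/2]]; R·v = (0.7071, 4.9497)

A counterclockwise rotation by angle θ in ℝ² has matrix R(θ) = [[cos θ, -sin θ], [sin θ, cos θ]].
For θ = 315°: cos θ = √2/2, sin θ = -√2/2.
R(315°) = [[√2/2, √2/2], [-√2/2, √2/2]].
R·v = [√2/2·-3 + (√2/2)·4, -√2/2·-3 + √2/2·4] = (0.7071, 4.9497).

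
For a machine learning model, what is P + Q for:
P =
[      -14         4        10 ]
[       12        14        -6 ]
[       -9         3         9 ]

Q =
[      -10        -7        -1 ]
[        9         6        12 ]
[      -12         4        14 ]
P + Q =
[      -24        -3         9 ]
[       21        20         6 ]
[      -21         7        23 ]

Matrix addition is elementwise: (P+Q)[i][j] = P[i][j] + Q[i][j].
  (P+Q)[0][0] = (-14) + (-10) = -24
  (P+Q)[0][1] = (4) + (-7) = -3
  (P+Q)[0][2] = (10) + (-1) = 9
  (P+Q)[1][0] = (12) + (9) = 21
  (P+Q)[1][1] = (14) + (6) = 20
  (P+Q)[1][2] = (-6) + (12) = 6
  (P+Q)[2][0] = (-9) + (-12) = -21
  (P+Q)[2][1] = (3) + (4) = 7
  (P+Q)[2][2] = (9) + (14) = 23
P + Q =
[      -24        -3         9 ]
[       21        20         6 ]
[      -21         7        23 ]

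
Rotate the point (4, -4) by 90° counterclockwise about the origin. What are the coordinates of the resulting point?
(4, 4)

Rotation matrix R(θ) = [[cos θ, -sin θ], [sin θ, cos θ]]; for θ = 90°:
R = [[0, -1], [1, 0]]
Result: R × [4, -4]ᵀ = [0·4 + (-1)·-4, 1·4 + (0)·-4]ᵀ = (4, 4)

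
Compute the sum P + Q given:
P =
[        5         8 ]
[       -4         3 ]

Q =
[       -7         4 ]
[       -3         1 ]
P + Q =
[       -2        12 ]
[       -7         4 ]

Matrix addition is elementwise: (P+Q)[i][j] = P[i][j] + Q[i][j].
  (P+Q)[0][0] = (5) + (-7) = -2
  (P+Q)[0][1] = (8) + (4) = 12
  (P+Q)[1][0] = (-4) + (-3) = -7
  (P+Q)[1][1] = (3) + (1) = 4
P + Q =
[       -2        12 ]
[       -7         4 ]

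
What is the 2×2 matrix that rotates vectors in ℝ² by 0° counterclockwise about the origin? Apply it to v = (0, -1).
R = [[1, 0], [0, 1]]; R·v = (0, -1)

A counterclockwise rotation by angle θ in ℝ² has matrix R(θ) = [[cos θ, -sin θ], [sin θ, cos θ]].
For θ = 0°: cos θ = 1, sin θ = 0.
R(0°) = [[1, 0], [0, 1]].
R·v = [1·0 + (0)·-1, 0·0 + 1·-1] = (0, -1).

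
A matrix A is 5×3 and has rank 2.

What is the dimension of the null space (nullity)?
1

The rank-nullity theorem for an m×n matrix states:
rank(A) + nullity(A) = n (the number of columns).
Here n = 3 and rank(A) = 2, so nullity(A) = 3 - 2 = 1.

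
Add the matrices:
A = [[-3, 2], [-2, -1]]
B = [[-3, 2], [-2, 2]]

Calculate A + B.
[[-6, 4], [-4, 1]]

Add corresponding elements:
(-3)+(-3)=-6
(2)+(2)=4
(-2)+(-2)=-4
(-1)+(2)=1
A + B = [[-6, 4], [-4, 1]]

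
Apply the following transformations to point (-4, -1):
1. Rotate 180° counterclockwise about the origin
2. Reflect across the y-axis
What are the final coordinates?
(-4, 1)

Step 1: Rotate 180° → (4, 1)
Step 2: Reflect across the y-axis → (-4, 1)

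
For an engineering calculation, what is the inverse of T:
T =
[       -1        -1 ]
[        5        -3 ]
det(T) = 8
T⁻¹ =
[     -3/8       1/8 ]
[     -5/8      -1/8 ]

For a 2×2 matrix T = [[a, b], [c, d]] with det(T) ≠ 0, T⁻¹ = (1/det(T)) * [[d, -b], [-c, a]].
det(T) = (-1)*(-3) - (-1)*(5) = 3 + 5 = 8.
T⁻¹ = (1/8) * [[-3, 1], [-5, -1]].
Dividing each entry by 8 and reducing:
T⁻¹ =
[     -3/8       1/8 ]
[     -5/8      -1/8 ]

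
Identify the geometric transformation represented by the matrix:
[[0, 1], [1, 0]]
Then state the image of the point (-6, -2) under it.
reflection across the line y = x; image of (-6, -2) is (-2, -6)

This is a symmetric orthogonal matrix with determinant -1, which characterizes a reflection in ℝ².
The matrix [[0, 1], [1, 0]] represents: reflection across the line y = x.
Applying it to (-6, -2): [0·-6 + 1·-2, 1·-6 + 0·-2] = (-2, -6).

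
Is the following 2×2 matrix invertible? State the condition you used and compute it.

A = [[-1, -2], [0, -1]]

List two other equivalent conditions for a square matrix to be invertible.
Yes, invertible; det(A) = 1 ≠ 0. Equivalent conditions: rank(A) = 2; Ax = 0 has only the trivial solution; 0 is not an eigenvalue; the columns of A are linearly independent.

To check invertibility, compute det(A).
The given matrix is triangular, so det(A) equals the product of its diagonal entries = 1 ≠ 0.
Since det(A) ≠ 0, A is invertible.
Equivalent conditions for a square matrix A to be invertible:
- rank(A) = 2 (full rank).
- The homogeneous system Ax = 0 has only the trivial solution x = 0.
- 0 is not an eigenvalue of A.
- The columns (equivalently rows) of A are linearly independent.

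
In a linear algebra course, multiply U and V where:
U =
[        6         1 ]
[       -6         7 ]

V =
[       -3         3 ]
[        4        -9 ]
UV =
[      -14         9 ]
[       46       -81 ]

Matrix multiplication: (UV)[i][j] = sum over k of U[i][k] * V[k][j].
  (UV)[0][0] = (6)*(-3) + (1)*(4) = -14
  (UV)[0][1] = (6)*(3) + (1)*(-9) = 9
  (UV)[1][0] = (-6)*(-3) + (7)*(4) = 46
  (UV)[1][1] = (-6)*(3) + (7)*(-9) = -81
UV =
[      -14         9 ]
[       46       -81 ]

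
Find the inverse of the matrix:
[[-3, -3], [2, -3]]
[[-1/5, 1/5], [-2/15, -1/5]]

For [[a,b],[c,d]], inverse = (1/det)·[[d,-b],[-c,a]]
det = -3·-3 - -3·2 = 15
Inverse = (1/15)·[[-3, 3], [-2, -3]]
        = [[-1/5, 1/5], [-2/15, -1/5]]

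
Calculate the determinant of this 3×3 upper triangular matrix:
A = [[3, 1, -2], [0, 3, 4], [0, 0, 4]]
36

The determinant of a triangular matrix is the product of its diagonal entries (the off-diagonal entries above the diagonal do not affect it).
det(A) = (3) * (3) * (4) = 36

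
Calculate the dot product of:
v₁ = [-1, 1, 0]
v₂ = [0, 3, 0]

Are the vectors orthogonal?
3, No

The dot product is the sum of products of corresponding components.
v₁·v₂ = (-1)*(0) + (1)*(3) + (0)*(0) = 0 + 3 + 0 = 3.
Two vectors are orthogonal iff their dot product is 0; here the dot product is 3, so the vectors are not orthogonal.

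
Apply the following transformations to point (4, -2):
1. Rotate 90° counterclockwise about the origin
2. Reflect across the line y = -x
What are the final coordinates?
(-4, -2)

Step 1: Rotate 90° → (2, 4)
Step 2: Reflect across the line y = -x → (-4, -2)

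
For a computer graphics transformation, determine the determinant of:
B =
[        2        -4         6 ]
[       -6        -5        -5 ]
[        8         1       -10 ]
det(B) = 714

Expand along row 0 (cofactor expansion): det(B) = a*(e*i - f*h) - b*(d*i - f*g) + c*(d*h - e*g), where the 3×3 is [[a, b, c], [d, e, f], [g, h, i]].
Minor M_00 = (-5)*(-10) - (-5)*(1) = 50 + 5 = 55.
Minor M_01 = (-6)*(-10) - (-5)*(8) = 60 + 40 = 100.
Minor M_02 = (-6)*(1) - (-5)*(8) = -6 + 40 = 34.
det(B) = (2)*(55) - (-4)*(100) + (6)*(34) = 110 + 400 + 204 = 714.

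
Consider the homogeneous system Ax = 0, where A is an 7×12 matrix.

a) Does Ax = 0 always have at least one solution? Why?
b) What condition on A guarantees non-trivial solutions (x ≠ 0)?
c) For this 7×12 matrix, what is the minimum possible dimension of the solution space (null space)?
a) Yes, x = 0 is always a solution. b) When A has linearly dependent columns (rank < n). c) Minimum nullity = 5.

a) x = 0 satisfies A·0 = 0, so the zero vector is always a solution.
b) Non-trivial solutions exist iff the columns of A are linearly dependent, equivalently rank(A) < n (the number of columns).
c) By rank-nullity, rank(A) + nullity(A) = n = 12. Since A has only 7 rows, rank(A) ≤ 7, so nullity(A) ≥ 12 - 7 = 5.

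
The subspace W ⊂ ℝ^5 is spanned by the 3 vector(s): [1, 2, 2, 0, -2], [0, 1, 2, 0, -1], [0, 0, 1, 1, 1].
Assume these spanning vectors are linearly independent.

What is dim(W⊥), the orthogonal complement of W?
dim(W⊥) = 2

For any subspace W of ℝ^n, dim(W) + dim(W⊥) = n (the whole-space dimension).
Here the given 3 vectors are linearly independent, so dim(W) = 3.
Thus dim(W⊥) = n - dim(W) = 5 - 3 = 2.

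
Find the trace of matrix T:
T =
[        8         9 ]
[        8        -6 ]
tr(T) = 8 - 6 = 2

The trace of a square matrix is the sum of its diagonal entries.
Diagonal entries of T: T[0][0] = 8, T[1][1] = -6.
tr(T) = 8 - 6 = 2.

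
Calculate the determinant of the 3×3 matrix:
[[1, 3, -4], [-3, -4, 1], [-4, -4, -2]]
-2

Expansion along first row:
det = 1·det([[-4,1],[-4,-2]]) - 3·det([[-3,1],[-4,-2]]) + -4·det([[-3,-4],[-4,-4]])
    = 1·(-4·-2 - 1·-4) - 3·(-3·-2 - 1·-4) + -4·(-3·-4 - -4·-4)
    = 1·12 - 3·10 + -4·-4
    = 12 + -30 + 16 = -2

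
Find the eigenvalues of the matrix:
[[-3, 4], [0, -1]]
λ = -3 and λ = -1

Characteristic equation: det(A - λI) = 0
λ² - (trace)λ + (det) = 0
λ² - (-4)λ + (3) = 0
λ² + 4λ + 3 = 0
Solving: λ = -3, -1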